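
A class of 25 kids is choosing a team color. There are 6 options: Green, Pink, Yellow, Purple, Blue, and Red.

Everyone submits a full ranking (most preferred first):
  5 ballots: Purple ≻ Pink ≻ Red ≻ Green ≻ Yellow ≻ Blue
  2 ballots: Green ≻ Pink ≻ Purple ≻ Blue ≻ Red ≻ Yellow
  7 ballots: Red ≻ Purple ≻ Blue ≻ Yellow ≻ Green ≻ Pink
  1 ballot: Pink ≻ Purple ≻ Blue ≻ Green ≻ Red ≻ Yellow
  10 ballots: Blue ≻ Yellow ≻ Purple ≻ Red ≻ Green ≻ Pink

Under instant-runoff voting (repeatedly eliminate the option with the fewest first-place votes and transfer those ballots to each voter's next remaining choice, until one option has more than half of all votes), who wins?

Round 1: Green 2, Pink 1, Yellow 0, Purple 5, Blue 10, Red 7. Yellow eliminated.
Round 2: Green 2, Pink 1, Purple 5, Blue 10, Red 7. Pink eliminated.
Round 3: Green 2, Purple 6, Blue 10, Red 7. Green eliminated.
Round 4: Purple 8, Blue 10, Red 7. Red eliminated.
Round 5: Purple 15, Blue 10. Purple has a majority (≥13).

Purple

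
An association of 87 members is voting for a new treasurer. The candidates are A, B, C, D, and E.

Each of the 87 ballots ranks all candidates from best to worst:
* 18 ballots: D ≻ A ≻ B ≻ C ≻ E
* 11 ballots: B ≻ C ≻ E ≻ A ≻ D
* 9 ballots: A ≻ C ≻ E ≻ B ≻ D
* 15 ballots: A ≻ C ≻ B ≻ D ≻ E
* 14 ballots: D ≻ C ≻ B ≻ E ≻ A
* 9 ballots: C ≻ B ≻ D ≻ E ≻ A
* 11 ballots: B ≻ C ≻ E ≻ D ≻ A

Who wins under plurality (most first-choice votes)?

First-place votes: A 24, B 22, C 9, D 32, E 0.

D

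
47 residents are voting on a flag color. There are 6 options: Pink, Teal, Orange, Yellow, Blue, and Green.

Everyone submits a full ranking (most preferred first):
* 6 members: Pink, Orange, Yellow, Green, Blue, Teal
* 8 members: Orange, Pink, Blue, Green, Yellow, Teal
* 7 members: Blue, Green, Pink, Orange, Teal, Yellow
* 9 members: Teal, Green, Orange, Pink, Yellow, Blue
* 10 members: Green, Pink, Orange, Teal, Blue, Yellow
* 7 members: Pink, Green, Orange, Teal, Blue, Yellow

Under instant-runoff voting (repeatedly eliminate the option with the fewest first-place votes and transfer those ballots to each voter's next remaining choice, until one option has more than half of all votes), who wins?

Green

Round 1: Pink 13, Teal 9, Orange 8, Yellow 0, Blue 7, Green 10. Yellow eliminated.
Round 2: Pink 13, Teal 9, Orange 8, Blue 7, Green 10. Blue eliminated.
Round 3: Pink 13, Teal 9, Orange 8, Green 17. Orange eliminated.
Round 4: Pink 21, Teal 9, Green 17. Teal eliminated.
Round 5: Pink 21, Green 26. Green has a majority (≥24).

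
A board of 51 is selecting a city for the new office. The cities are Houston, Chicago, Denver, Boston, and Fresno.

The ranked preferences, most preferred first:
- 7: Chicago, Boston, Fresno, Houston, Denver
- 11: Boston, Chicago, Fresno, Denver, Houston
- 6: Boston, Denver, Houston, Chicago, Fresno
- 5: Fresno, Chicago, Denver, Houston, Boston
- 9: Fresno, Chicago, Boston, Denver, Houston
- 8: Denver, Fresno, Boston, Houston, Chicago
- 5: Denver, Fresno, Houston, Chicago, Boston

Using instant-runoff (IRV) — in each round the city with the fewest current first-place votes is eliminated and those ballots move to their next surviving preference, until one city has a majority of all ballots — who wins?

Round 1: Houston 0, Chicago 7, Denver 13, Boston 17, Fresno 14. Houston eliminated.
Round 2: Chicago 7, Denver 13, Boston 17, Fresno 14. Chicago eliminated.
Round 3: Denver 13, Boston 24, Fresno 14. Denver eliminated.
Round 4: Boston 24, Fresno 27. Fresno has a majority (≥26).

Fresno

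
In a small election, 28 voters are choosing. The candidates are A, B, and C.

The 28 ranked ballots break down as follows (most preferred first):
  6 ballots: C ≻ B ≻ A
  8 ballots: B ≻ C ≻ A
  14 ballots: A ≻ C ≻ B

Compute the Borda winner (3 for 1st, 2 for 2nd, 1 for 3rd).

C

A: 6×1 + 8×1 + 14×3 = 56
B: 6×2 + 8×3 + 14×1 = 50
C: 6×3 + 8×2 + 14×2 = 62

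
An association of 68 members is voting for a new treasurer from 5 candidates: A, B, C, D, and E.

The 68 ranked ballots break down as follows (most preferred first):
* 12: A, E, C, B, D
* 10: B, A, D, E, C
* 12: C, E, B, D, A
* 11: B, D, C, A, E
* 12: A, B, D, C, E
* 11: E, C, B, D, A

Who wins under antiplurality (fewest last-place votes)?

B

Last-place votes: A 23, B 0, C 10, D 12, E 23.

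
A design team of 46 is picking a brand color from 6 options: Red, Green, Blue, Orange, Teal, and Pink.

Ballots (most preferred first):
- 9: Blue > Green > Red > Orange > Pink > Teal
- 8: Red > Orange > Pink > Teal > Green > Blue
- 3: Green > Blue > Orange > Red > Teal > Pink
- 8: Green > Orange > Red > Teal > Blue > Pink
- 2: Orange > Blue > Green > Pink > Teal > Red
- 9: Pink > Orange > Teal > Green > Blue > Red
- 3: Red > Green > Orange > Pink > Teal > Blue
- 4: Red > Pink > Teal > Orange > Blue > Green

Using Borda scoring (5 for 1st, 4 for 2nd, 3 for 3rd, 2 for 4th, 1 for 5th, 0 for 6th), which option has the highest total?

Orange

Red: 9×3 + 8×5 + 3×2 + 8×3 + 2×0 + 9×0 + 3×5 + 4×5 = 132
Green: 9×4 + 8×1 + 3×5 + 8×5 + 2×3 + 9×2 + 3×4 + 4×0 = 135
Blue: 9×5 + 8×0 + 3×4 + 8×1 + 2×4 + 9×1 + 3×0 + 4×1 = 86
Orange: 9×2 + 8×4 + 3×3 + 8×4 + 2×5 + 9×4 + 3×3 + 4×2 = 154
Teal: 9×0 + 8×2 + 3×1 + 8×2 + 2×1 + 9×3 + 3×1 + 4×3 = 79
Pink: 9×1 + 8×3 + 3×0 + 8×0 + 2×2 + 9×5 + 3×2 + 4×4 = 104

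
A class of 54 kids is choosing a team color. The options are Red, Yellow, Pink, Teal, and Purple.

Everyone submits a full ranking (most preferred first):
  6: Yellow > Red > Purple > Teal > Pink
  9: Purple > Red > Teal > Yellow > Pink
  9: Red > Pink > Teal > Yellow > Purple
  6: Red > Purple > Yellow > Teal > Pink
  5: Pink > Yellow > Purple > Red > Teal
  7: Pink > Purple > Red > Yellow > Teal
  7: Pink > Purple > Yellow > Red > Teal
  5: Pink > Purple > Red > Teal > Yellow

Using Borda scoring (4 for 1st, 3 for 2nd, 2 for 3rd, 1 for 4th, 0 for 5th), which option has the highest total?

Red

Red: 6×3 + 9×3 + 9×4 + 6×4 + 5×1 + 7×2 + 7×1 + 5×2 = 141
Yellow: 6×4 + 9×1 + 9×1 + 6×2 + 5×3 + 7×1 + 7×2 + 5×0 = 90
Pink: 6×0 + 9×0 + 9×3 + 6×0 + 5×4 + 7×4 + 7×4 + 5×4 = 123
Teal: 6×1 + 9×2 + 9×2 + 6×1 + 5×0 + 7×0 + 7×0 + 5×1 = 53
Purple: 6×2 + 9×4 + 9×0 + 6×3 + 5×2 + 7×3 + 7×3 + 5×3 = 133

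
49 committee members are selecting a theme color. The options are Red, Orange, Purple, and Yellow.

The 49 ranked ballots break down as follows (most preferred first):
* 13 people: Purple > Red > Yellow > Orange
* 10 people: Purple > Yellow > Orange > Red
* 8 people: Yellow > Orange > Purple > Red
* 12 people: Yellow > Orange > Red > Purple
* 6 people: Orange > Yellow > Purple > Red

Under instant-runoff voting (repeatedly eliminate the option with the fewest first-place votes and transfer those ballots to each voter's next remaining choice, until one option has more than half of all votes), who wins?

Round 1: Red 0, Orange 6, Purple 23, Yellow 20. Red eliminated.
Round 2: Orange 6, Purple 23, Yellow 20. Orange eliminated.
Round 3: Purple 23, Yellow 26. Yellow has a majority (≥25).

Yellow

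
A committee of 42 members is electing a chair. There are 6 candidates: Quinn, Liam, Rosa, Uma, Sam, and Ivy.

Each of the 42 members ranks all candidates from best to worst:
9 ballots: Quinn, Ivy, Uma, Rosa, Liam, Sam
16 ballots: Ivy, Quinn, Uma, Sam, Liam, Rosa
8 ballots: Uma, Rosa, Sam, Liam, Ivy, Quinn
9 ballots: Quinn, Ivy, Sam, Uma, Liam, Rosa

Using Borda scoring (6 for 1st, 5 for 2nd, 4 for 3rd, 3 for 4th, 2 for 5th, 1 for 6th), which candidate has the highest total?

Ivy

Quinn: 9×6 + 16×5 + 8×1 + 9×6 = 196
Liam: 9×2 + 16×2 + 8×3 + 9×2 = 92
Rosa: 9×3 + 16×1 + 8×5 + 9×1 = 92
Uma: 9×4 + 16×4 + 8×6 + 9×3 = 175
Sam: 9×1 + 16×3 + 8×4 + 9×4 = 125
Ivy: 9×5 + 16×6 + 8×2 + 9×5 = 202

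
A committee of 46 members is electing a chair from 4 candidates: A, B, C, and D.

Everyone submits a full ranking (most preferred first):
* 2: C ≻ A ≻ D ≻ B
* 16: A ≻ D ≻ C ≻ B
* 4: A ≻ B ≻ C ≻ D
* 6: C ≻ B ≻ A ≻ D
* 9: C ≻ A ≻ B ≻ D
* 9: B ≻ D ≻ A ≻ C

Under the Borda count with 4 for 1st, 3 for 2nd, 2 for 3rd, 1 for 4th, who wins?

A

A: 2×3 + 16×4 + 4×4 + 6×2 + 9×3 + 9×2 = 143
B: 2×1 + 16×1 + 4×3 + 6×3 + 9×2 + 9×4 = 102
C: 2×4 + 16×2 + 4×2 + 6×4 + 9×4 + 9×1 = 117
D: 2×2 + 16×3 + 4×1 + 6×1 + 9×1 + 9×3 = 98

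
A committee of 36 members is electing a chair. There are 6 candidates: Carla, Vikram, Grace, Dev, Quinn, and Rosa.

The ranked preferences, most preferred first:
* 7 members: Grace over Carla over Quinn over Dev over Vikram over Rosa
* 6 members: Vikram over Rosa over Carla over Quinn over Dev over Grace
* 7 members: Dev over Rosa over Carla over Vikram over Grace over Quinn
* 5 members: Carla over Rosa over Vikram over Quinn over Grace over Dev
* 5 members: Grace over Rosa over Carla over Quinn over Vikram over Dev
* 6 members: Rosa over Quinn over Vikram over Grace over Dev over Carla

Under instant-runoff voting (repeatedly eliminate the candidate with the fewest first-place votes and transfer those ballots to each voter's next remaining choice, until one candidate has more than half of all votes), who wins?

Rosa

Round 1: Carla 5, Vikram 6, Grace 12, Dev 7, Quinn 0, Rosa 6. Quinn eliminated.
Round 2: Carla 5, Vikram 6, Grace 12, Dev 7, Rosa 6. Carla eliminated.
Round 3: Vikram 6, Grace 12, Dev 7, Rosa 11. Vikram eliminated.
Round 4: Grace 12, Dev 7, Rosa 17. Dev eliminated.
Round 5: Grace 12, Rosa 24. Rosa has a majority (≥19).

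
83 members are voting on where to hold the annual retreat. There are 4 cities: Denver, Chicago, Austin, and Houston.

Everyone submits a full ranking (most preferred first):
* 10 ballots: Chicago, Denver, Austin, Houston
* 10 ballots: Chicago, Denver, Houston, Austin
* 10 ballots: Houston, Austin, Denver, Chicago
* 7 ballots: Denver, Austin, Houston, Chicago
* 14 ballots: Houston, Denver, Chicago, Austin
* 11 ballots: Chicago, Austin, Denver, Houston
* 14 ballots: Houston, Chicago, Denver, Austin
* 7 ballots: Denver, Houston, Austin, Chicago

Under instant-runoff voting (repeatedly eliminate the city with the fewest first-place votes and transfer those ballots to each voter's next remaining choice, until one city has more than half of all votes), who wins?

Houston

Round 1: Denver 14, Chicago 31, Austin 0, Houston 38. Austin eliminated.
Round 2: Denver 14, Chicago 31, Houston 38. Denver eliminated.
Round 3: Chicago 31, Houston 52. Houston has a majority (≥42).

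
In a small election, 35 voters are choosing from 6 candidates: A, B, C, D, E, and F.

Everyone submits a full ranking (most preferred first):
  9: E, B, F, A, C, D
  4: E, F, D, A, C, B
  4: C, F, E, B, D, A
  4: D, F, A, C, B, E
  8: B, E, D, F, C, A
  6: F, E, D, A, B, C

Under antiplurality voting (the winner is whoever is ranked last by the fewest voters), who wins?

F

Last-place votes: A 12, B 4, C 6, D 9, E 4, F 0.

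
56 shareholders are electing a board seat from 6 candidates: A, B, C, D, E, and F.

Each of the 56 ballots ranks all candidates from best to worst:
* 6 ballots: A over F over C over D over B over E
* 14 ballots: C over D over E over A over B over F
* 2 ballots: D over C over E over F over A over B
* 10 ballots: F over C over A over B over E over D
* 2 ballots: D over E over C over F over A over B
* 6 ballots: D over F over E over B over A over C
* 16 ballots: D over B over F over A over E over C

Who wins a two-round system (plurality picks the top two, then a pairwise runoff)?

Round 1 first-place votes: A 6, B 0, C 14, D 26, E 0, F 10. D and C advance.
Runoff: D is ranked above C on 26 ballots, C above D on 30.

C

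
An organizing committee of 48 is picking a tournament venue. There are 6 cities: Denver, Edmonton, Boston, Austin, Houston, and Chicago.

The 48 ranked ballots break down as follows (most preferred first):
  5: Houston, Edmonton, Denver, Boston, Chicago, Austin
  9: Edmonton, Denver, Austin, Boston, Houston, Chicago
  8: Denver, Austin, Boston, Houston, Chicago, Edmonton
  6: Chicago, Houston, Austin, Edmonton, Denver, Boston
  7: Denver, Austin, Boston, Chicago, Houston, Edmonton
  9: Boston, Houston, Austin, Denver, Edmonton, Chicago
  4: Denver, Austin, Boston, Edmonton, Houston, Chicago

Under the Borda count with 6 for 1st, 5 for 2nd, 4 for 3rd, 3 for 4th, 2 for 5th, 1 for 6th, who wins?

Denver

Denver: 5×4 + 9×5 + 8×6 + 6×2 + 7×6 + 9×3 + 4×6 = 218
Edmonton: 5×5 + 9×6 + 8×1 + 6×3 + 7×1 + 9×2 + 4×3 = 142
Boston: 5×3 + 9×3 + 8×4 + 6×1 + 7×4 + 9×6 + 4×4 = 178
Austin: 5×1 + 9×4 + 8×5 + 6×4 + 7×5 + 9×4 + 4×5 = 196
Houston: 5×6 + 9×2 + 8×3 + 6×5 + 7×2 + 9×5 + 4×2 = 169
Chicago: 5×2 + 9×1 + 8×2 + 6×6 + 7×3 + 9×1 + 4×1 = 105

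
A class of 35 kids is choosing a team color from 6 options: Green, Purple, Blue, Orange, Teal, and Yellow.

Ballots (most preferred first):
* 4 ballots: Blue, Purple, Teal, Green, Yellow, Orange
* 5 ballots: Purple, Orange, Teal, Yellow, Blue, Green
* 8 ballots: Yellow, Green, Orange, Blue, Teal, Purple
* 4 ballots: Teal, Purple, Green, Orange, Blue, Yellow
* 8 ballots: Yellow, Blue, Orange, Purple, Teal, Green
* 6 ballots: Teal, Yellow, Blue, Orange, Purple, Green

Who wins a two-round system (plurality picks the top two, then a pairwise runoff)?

Teal

Round 1 first-place votes: Green 0, Purple 5, Blue 4, Orange 0, Teal 10, Yellow 16. Yellow and Teal advance.
Runoff: Yellow is ranked above Teal on 16 ballots, Teal above Yellow on 19.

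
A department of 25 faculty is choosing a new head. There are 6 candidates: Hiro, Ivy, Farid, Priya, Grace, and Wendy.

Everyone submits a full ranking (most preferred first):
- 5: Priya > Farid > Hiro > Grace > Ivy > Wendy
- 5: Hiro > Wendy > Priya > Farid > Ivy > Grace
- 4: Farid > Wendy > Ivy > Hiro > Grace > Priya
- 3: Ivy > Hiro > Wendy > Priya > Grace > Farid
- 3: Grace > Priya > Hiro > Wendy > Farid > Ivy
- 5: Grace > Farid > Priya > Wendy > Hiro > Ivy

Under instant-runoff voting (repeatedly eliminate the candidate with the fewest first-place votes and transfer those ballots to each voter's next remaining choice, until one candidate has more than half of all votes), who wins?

Round 1: Hiro 5, Ivy 3, Farid 4, Priya 5, Grace 8, Wendy 0. Wendy eliminated.
Round 2: Hiro 5, Ivy 3, Farid 4, Priya 5, Grace 8. Ivy eliminated.
Round 3: Hiro 8, Farid 4, Priya 5, Grace 8. Farid eliminated.
Round 4: Hiro 12, Priya 5, Grace 8. Priya eliminated.
Round 5: Hiro 17, Grace 8. Hiro has a majority (≥13).

Hiro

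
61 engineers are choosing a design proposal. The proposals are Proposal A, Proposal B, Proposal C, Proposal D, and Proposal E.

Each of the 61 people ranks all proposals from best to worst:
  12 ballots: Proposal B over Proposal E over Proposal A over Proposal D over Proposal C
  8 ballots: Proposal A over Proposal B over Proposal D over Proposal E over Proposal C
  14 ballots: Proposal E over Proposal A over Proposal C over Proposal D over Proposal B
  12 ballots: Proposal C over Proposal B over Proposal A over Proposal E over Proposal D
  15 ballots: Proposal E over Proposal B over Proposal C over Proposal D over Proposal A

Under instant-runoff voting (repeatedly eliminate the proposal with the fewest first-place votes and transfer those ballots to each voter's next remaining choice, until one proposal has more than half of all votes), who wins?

Proposal B

Round 1: Proposal A 8, Proposal B 12, Proposal C 12, Proposal D 0, Proposal E 29. Proposal D eliminated.
Round 2: Proposal A 8, Proposal B 12, Proposal C 12, Proposal E 29. Proposal A eliminated.
Round 3: Proposal B 20, Proposal C 12, Proposal E 29. Proposal C eliminated.
Round 4: Proposal B 32, Proposal E 29. Proposal B has a majority (≥31).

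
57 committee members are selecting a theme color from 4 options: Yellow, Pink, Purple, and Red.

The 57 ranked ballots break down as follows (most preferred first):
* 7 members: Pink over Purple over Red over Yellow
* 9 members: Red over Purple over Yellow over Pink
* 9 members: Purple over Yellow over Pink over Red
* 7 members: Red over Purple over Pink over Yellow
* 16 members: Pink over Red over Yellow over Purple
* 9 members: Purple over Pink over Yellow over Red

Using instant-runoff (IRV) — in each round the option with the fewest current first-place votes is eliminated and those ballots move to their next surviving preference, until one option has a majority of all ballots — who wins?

Round 1: Yellow 0, Pink 23, Purple 18, Red 16. Yellow eliminated.
Round 2: Pink 23, Purple 18, Red 16. Red eliminated.
Round 3: Pink 23, Purple 34. Purple has a majority (≥29).

Purple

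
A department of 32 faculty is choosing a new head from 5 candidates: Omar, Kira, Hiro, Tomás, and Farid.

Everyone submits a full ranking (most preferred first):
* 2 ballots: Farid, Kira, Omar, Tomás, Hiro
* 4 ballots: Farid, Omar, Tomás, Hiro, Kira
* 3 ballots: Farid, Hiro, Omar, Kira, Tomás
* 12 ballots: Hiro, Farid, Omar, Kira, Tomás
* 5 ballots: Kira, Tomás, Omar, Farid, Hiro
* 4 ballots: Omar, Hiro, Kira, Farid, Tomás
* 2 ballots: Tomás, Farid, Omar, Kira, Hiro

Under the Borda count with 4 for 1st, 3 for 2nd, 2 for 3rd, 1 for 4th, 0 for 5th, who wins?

Omar: 2×2 + 4×3 + 3×2 + 12×2 + 5×2 + 4×4 + 2×2 = 76
Kira: 2×3 + 4×0 + 3×1 + 12×1 + 5×4 + 4×2 + 2×1 = 51
Hiro: 2×0 + 4×1 + 3×3 + 12×4 + 5×0 + 4×3 + 2×0 = 73
Tomás: 2×1 + 4×2 + 3×0 + 12×0 + 5×3 + 4×0 + 2×4 = 33
Farid: 2×4 + 4×4 + 3×4 + 12×3 + 5×1 + 4×1 + 2×3 = 87

Farid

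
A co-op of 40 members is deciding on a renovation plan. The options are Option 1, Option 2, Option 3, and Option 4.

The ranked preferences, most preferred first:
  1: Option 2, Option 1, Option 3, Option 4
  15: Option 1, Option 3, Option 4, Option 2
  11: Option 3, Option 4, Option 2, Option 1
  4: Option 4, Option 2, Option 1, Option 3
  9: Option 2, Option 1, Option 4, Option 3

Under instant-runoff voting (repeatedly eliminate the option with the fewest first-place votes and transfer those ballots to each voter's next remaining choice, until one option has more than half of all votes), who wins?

Option 2

Round 1: Option 1 15, Option 2 10, Option 3 11, Option 4 4. Option 4 eliminated.
Round 2: Option 1 15, Option 2 14, Option 3 11. Option 3 eliminated.
Round 3: Option 1 15, Option 2 25. Option 2 has a majority (≥21).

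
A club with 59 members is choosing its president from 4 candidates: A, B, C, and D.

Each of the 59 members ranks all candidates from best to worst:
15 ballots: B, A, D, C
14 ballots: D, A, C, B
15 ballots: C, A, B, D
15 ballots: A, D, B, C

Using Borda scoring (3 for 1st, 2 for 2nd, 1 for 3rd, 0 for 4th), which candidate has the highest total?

A: 15×2 + 14×2 + 15×2 + 15×3 = 133
B: 15×3 + 14×0 + 15×1 + 15×1 = 75
C: 15×0 + 14×1 + 15×3 + 15×0 = 59
D: 15×1 + 14×3 + 15×0 + 15×2 = 87

A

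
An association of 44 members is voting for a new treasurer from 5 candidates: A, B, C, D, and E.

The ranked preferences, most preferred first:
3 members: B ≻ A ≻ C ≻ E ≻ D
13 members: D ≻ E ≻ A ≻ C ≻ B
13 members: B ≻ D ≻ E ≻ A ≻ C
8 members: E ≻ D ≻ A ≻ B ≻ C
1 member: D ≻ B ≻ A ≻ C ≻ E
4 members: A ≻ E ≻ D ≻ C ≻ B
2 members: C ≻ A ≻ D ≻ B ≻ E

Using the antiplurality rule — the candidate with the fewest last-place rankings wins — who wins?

A

Last-place votes: A 0, B 17, C 21, D 3, E 3.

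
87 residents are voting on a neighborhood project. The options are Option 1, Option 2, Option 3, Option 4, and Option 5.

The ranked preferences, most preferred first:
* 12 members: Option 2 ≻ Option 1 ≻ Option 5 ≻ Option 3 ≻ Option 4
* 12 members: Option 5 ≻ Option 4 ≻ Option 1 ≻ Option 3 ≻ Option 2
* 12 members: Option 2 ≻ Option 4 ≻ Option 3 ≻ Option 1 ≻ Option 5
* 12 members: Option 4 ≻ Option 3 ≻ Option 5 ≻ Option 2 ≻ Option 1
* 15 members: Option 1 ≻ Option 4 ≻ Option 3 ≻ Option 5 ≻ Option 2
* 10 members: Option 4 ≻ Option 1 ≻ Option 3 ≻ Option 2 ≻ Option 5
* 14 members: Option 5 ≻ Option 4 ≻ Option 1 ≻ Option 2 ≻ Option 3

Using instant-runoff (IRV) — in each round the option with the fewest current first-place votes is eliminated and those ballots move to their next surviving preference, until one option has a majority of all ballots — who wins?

Option 4

Round 1: Option 1 15, Option 2 24, Option 3 0, Option 4 22, Option 5 26. Option 3 eliminated.
Round 2: Option 1 15, Option 2 24, Option 4 22, Option 5 26. Option 1 eliminated.
Round 3: Option 2 24, Option 4 37, Option 5 26. Option 2 eliminated.
Round 4: Option 4 49, Option 5 38. Option 4 has a majority (≥44).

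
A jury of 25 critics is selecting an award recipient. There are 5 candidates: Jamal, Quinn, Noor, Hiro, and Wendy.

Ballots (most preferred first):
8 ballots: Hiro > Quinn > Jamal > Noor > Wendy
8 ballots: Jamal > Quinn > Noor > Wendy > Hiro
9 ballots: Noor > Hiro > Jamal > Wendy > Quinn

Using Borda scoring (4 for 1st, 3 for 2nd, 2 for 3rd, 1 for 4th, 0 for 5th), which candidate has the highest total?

Jamal

Jamal: 8×2 + 8×4 + 9×2 = 66
Quinn: 8×3 + 8×3 + 9×0 = 48
Noor: 8×1 + 8×2 + 9×4 = 60
Hiro: 8×4 + 8×0 + 9×3 = 59
Wendy: 8×0 + 8×1 + 9×1 = 17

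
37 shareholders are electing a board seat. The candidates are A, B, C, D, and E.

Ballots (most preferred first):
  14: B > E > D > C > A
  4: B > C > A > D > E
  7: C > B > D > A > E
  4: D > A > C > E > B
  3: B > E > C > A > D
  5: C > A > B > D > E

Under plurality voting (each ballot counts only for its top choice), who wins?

B

First-place votes: A 0, B 21, C 12, D 4, E 0.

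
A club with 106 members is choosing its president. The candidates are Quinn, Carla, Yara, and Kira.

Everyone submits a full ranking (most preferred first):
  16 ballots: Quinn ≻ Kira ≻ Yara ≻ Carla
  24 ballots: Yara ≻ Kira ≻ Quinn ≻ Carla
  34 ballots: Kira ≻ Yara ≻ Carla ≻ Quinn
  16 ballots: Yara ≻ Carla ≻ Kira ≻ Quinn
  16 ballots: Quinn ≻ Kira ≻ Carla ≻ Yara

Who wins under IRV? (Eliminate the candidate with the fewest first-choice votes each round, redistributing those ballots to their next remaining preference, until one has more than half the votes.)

Round 1: Quinn 32, Carla 0, Yara 40, Kira 34. Carla eliminated.
Round 2: Quinn 32, Yara 40, Kira 34. Quinn eliminated.
Round 3: Yara 40, Kira 66. Kira has a majority (≥54).

Kira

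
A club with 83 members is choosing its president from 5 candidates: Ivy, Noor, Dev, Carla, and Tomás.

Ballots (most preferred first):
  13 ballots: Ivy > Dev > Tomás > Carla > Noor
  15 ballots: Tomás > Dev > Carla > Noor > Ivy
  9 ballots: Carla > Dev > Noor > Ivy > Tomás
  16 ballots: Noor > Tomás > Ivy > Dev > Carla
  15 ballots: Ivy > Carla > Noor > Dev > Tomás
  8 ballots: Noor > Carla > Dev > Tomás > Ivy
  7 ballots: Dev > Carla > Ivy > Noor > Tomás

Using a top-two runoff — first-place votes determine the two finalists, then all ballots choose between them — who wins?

Round 1 first-place votes: Ivy 28, Noor 24, Dev 7, Carla 9, Tomás 15. Ivy and Noor advance.
Runoff: Ivy is ranked above Noor on 35 ballots, Noor above Ivy on 48.

Noor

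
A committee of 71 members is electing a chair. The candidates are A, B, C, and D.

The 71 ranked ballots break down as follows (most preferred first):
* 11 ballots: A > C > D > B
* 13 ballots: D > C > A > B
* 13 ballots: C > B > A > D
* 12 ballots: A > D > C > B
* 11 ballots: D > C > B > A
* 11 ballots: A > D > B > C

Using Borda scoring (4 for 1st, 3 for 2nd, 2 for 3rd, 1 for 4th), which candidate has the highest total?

A: 11×4 + 13×2 + 13×2 + 12×4 + 11×1 + 11×4 = 199
B: 11×1 + 13×1 + 13×3 + 12×1 + 11×2 + 11×2 = 119
C: 11×3 + 13×3 + 13×4 + 12×2 + 11×3 + 11×1 = 192
D: 11×2 + 13×4 + 13×1 + 12×3 + 11×4 + 11×3 = 200

D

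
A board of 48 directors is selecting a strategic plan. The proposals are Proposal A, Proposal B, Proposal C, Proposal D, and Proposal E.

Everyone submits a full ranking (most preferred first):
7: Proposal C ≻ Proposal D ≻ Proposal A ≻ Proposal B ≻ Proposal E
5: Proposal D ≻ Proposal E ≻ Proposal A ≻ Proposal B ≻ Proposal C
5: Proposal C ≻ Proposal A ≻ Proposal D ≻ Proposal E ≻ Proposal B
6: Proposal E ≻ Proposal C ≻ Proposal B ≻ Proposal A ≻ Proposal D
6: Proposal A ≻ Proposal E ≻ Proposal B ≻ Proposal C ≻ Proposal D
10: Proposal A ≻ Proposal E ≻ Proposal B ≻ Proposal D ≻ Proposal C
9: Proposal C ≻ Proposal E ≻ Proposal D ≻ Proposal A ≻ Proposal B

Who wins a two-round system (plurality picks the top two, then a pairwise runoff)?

Proposal C

Round 1 first-place votes: Proposal A 16, Proposal B 0, Proposal C 21, Proposal D 5, Proposal E 6. Proposal C and Proposal A advance.
Runoff: Proposal C is ranked above Proposal A on 27 ballots, Proposal A above Proposal C on 21.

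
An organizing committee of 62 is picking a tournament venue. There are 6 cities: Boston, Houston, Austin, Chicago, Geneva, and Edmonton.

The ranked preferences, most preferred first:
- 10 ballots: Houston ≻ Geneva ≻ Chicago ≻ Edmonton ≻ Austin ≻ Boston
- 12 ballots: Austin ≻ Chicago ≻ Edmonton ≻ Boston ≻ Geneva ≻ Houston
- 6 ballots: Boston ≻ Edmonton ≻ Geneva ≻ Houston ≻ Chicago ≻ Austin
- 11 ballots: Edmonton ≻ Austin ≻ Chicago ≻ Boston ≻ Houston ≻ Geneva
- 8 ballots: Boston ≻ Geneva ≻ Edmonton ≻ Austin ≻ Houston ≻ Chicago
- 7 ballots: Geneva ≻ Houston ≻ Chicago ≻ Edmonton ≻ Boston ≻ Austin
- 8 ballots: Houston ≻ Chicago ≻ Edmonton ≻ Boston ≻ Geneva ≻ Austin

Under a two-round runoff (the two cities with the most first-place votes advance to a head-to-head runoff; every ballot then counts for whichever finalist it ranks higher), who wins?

Round 1 first-place votes: Boston 14, Houston 18, Austin 12, Chicago 0, Geneva 7, Edmonton 11. Houston and Boston advance.
Runoff: Houston is ranked above Boston on 25 ballots, Boston above Houston on 37.

Boston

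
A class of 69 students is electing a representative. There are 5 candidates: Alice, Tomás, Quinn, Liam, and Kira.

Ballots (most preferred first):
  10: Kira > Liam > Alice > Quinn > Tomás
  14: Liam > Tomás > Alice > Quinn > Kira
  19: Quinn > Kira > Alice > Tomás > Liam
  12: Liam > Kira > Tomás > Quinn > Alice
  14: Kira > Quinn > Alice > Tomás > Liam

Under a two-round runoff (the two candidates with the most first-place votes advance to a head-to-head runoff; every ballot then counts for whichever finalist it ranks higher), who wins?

Kira

Round 1 first-place votes: Alice 0, Tomás 0, Quinn 19, Liam 26, Kira 24. Liam and Kira advance.
Runoff: Liam is ranked above Kira on 26 ballots, Kira above Liam on 43.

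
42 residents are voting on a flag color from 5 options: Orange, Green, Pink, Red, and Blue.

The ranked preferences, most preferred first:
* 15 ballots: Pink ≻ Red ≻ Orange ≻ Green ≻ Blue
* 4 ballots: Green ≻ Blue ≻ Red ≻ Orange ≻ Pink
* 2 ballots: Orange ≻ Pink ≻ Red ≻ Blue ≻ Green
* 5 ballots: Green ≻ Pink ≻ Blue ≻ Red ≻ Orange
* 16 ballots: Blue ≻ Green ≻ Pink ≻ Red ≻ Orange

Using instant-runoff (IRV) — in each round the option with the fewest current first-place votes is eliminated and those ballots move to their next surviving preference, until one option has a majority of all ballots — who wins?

Pink

Round 1: Orange 2, Green 9, Pink 15, Red 0, Blue 16. Red eliminated.
Round 2: Orange 2, Green 9, Pink 15, Blue 16. Orange eliminated.
Round 3: Green 9, Pink 17, Blue 16. Green eliminated.
Round 4: Pink 22, Blue 20. Pink has a majority (≥22).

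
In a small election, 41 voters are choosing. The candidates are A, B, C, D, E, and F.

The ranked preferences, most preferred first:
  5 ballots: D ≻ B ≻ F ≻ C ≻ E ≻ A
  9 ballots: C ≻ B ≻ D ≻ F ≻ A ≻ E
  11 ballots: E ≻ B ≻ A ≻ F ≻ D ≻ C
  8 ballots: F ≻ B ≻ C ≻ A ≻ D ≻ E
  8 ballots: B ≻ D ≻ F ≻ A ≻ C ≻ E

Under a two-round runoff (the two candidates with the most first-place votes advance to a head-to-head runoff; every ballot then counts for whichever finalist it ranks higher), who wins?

C

Round 1 first-place votes: A 0, B 8, C 9, D 5, E 11, F 8. E and C advance.
Runoff: E is ranked above C on 11 ballots, C above E on 30.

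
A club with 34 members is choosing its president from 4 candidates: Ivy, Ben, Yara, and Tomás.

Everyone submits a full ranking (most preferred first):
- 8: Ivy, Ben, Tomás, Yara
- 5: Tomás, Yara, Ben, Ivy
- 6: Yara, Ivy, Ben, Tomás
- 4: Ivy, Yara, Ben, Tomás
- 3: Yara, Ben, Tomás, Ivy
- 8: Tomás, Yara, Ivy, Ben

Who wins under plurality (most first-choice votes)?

First-place votes: Ivy 12, Ben 0, Yara 9, Tomás 13.

Tomás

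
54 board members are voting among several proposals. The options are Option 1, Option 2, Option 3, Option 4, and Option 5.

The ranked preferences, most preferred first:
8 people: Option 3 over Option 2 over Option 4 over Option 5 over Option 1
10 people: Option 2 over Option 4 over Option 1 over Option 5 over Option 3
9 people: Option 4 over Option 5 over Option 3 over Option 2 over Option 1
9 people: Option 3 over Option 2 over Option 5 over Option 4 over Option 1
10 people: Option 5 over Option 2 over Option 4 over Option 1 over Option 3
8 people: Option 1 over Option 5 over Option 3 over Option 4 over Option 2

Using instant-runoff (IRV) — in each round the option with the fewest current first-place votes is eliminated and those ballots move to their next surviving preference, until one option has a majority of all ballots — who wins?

Round 1: Option 1 8, Option 2 10, Option 3 17, Option 4 9, Option 5 10. Option 1 eliminated.
Round 2: Option 2 10, Option 3 17, Option 4 9, Option 5 18. Option 4 eliminated.
Round 3: Option 2 10, Option 3 17, Option 5 27. Option 2 eliminated.
Round 4: Option 3 17, Option 5 37. Option 5 has a majority (≥28).

Option 5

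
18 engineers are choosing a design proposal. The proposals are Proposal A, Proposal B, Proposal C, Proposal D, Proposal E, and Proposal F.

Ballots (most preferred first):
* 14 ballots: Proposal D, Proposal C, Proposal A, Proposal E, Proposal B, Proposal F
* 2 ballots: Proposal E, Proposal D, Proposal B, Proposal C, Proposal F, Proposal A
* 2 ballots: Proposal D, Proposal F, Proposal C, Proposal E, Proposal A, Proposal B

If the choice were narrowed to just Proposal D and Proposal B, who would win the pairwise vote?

Proposal D is ranked above Proposal B on 18 ballots; Proposal B above Proposal D on 0.

Proposal D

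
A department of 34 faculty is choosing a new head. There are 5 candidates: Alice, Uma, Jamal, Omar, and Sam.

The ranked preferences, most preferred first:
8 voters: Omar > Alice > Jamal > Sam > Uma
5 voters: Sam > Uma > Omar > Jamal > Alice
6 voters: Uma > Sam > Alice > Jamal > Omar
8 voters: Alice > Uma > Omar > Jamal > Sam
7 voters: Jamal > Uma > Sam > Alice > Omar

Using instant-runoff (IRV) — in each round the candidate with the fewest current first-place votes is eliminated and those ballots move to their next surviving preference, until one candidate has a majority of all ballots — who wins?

Uma

Round 1: Alice 8, Uma 6, Jamal 7, Omar 8, Sam 5. Sam eliminated.
Round 2: Alice 8, Uma 11, Jamal 7, Omar 8. Jamal eliminated.
Round 3: Alice 8, Uma 18, Omar 8. Uma has a majority (≥18).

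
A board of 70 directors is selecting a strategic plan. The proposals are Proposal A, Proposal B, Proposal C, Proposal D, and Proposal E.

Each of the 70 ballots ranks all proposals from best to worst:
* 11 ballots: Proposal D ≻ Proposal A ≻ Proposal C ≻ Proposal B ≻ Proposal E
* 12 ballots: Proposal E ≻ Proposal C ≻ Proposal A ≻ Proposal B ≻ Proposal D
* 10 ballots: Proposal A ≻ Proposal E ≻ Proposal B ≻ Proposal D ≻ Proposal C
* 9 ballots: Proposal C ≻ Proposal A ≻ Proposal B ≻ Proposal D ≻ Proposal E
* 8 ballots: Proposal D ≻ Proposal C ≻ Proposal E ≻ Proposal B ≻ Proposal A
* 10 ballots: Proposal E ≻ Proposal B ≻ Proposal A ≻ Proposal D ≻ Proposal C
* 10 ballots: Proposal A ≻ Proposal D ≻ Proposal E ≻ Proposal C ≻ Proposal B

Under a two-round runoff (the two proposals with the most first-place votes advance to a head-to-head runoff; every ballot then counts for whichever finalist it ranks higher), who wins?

Proposal A

Round 1 first-place votes: Proposal A 20, Proposal B 0, Proposal C 9, Proposal D 19, Proposal E 22. Proposal E and Proposal A advance.
Runoff: Proposal E is ranked above Proposal A on 30 ballots, Proposal A above Proposal E on 40.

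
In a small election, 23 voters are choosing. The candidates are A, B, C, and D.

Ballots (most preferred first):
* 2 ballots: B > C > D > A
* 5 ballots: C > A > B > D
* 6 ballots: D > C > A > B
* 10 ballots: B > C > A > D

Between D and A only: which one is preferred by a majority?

D is ranked above A on 8 ballots; A above D on 15.

A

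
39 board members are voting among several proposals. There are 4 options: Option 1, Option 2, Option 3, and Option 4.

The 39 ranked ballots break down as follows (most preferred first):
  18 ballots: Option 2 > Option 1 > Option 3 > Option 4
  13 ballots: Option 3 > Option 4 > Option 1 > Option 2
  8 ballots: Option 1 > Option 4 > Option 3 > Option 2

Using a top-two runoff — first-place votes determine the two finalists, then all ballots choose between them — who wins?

Option 3

Round 1 first-place votes: Option 1 8, Option 2 18, Option 3 13, Option 4 0. Option 2 and Option 3 advance.
Runoff: Option 2 is ranked above Option 3 on 18 ballots, Option 3 above Option 2 on 21.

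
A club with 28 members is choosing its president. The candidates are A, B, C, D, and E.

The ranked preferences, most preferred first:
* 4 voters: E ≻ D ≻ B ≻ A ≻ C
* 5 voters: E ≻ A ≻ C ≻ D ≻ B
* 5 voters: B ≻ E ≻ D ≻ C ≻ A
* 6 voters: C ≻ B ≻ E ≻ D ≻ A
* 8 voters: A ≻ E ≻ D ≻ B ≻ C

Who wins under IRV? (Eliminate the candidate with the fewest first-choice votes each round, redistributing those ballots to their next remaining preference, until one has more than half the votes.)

Round 1: A 8, B 5, C 6, D 0, E 9. D eliminated.
Round 2: A 8, B 5, C 6, E 9. B eliminated.
Round 3: A 8, C 6, E 14. C eliminated.
Round 4: A 8, E 20. E has a majority (≥15).

E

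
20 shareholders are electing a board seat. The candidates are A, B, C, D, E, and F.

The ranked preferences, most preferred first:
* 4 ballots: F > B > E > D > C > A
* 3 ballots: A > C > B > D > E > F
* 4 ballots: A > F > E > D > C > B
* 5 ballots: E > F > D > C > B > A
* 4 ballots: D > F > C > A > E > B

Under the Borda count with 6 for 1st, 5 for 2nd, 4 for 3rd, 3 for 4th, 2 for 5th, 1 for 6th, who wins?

F

A: 4×1 + 3×6 + 4×6 + 5×1 + 4×3 = 63
B: 4×5 + 3×4 + 4×1 + 5×2 + 4×1 = 50
C: 4×2 + 3×5 + 4×2 + 5×3 + 4×4 = 62
D: 4×3 + 3×3 + 4×3 + 5×4 + 4×6 = 77
E: 4×4 + 3×2 + 4×4 + 5×6 + 4×2 = 76
F: 4×6 + 3×1 + 4×5 + 5×5 + 4×5 = 92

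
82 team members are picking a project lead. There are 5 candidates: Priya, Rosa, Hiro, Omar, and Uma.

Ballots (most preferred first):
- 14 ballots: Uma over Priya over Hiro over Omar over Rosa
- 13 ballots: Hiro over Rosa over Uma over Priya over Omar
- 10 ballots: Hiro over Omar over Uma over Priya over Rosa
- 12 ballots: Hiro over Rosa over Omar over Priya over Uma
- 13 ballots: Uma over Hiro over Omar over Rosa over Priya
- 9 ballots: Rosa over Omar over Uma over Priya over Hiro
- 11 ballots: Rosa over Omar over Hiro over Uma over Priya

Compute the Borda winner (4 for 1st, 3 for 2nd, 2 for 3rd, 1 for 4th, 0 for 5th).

Priya: 14×3 + 13×1 + 10×1 + 12×1 + 13×0 + 9×1 + 11×0 = 86
Rosa: 14×0 + 13×3 + 10×0 + 12×3 + 13×1 + 9×4 + 11×4 = 168
Hiro: 14×2 + 13×4 + 10×4 + 12×4 + 13×3 + 9×0 + 11×2 = 229
Omar: 14×1 + 13×0 + 10×3 + 12×2 + 13×2 + 9×3 + 11×3 = 154
Uma: 14×4 + 13×2 + 10×2 + 12×0 + 13×4 + 9×2 + 11×1 = 183

Hiro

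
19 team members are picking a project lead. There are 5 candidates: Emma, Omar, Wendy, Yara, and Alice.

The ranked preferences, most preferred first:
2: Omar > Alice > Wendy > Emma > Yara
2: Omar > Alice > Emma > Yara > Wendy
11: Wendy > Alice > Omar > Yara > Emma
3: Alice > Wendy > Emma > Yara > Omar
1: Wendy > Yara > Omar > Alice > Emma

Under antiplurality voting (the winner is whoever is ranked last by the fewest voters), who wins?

Alice

Last-place votes: Emma 12, Omar 3, Wendy 2, Yara 2, Alice 0.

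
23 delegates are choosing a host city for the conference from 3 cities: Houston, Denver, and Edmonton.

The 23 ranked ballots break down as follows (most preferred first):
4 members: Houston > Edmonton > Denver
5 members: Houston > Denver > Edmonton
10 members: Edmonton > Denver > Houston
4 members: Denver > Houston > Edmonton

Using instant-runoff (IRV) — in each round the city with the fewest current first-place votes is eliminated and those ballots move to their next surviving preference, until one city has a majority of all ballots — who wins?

Round 1: Houston 9, Denver 4, Edmonton 10. Denver eliminated.
Round 2: Houston 13, Edmonton 10. Houston has a majority (≥12).

Houston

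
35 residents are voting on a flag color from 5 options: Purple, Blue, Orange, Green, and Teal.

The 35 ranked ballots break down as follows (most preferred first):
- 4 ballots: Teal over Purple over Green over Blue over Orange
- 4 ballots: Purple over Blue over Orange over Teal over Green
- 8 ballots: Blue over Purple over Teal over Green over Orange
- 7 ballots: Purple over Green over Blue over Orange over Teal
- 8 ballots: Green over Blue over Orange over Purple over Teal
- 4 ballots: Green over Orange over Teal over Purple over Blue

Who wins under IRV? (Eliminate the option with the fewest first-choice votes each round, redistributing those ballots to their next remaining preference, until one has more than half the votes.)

Purple

Round 1: Purple 11, Blue 8, Orange 0, Green 12, Teal 4. Orange eliminated.
Round 2: Purple 11, Blue 8, Green 12, Teal 4. Teal eliminated.
Round 3: Purple 15, Blue 8, Green 12. Blue eliminated.
Round 4: Purple 23, Green 12. Purple has a majority (≥18).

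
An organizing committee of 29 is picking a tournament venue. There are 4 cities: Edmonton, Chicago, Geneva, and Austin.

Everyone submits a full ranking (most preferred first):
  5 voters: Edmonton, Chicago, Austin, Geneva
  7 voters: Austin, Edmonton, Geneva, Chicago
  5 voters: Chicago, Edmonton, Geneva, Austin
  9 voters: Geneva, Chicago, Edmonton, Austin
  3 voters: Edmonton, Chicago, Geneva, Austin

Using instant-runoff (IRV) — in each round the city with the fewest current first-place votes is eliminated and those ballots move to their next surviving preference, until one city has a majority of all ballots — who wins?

Edmonton

Round 1: Edmonton 8, Chicago 5, Geneva 9, Austin 7. Chicago eliminated.
Round 2: Edmonton 13, Geneva 9, Austin 7. Austin eliminated.
Round 3: Edmonton 20, Geneva 9. Edmonton has a majority (≥15).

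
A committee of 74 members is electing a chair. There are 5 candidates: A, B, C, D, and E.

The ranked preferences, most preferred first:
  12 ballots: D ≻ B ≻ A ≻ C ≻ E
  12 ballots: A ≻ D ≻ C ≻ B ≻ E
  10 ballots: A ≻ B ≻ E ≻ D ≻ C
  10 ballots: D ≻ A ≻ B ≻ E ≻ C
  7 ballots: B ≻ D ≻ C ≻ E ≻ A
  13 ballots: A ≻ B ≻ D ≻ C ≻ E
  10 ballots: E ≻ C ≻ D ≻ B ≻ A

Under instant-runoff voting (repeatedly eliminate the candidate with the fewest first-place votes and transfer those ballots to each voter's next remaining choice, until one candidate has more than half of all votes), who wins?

D

Round 1: A 35, B 7, C 0, D 22, E 10. C eliminated.
Round 2: A 35, B 7, D 22, E 10. B eliminated.
Round 3: A 35, D 29, E 10. E eliminated.
Round 4: A 35, D 39. D has a majority (≥38).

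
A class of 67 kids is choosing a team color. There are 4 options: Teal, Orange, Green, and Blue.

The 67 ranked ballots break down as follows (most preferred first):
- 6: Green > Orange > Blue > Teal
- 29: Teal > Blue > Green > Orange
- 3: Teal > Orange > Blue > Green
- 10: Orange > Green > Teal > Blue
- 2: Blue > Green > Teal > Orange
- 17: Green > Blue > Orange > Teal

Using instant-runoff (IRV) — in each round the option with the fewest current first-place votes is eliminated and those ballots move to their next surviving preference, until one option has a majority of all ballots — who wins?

Round 1: Teal 32, Orange 10, Green 23, Blue 2. Blue eliminated.
Round 2: Teal 32, Orange 10, Green 25. Orange eliminated.
Round 3: Teal 32, Green 35. Green has a majority (≥34).

Green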